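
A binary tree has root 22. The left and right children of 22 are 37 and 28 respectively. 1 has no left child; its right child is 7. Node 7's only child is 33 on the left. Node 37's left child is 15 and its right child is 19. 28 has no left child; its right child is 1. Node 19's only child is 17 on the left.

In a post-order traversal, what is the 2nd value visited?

17

Post-order visits the left subtree, then the right subtree, then the node.
At 22: go left to 37.
  At 37: go left to 15.
    15 is a leaf — visit 15.
  At 37: go right to 19.
    At 19: go left to 17.
      17 is a leaf — visit 17.
    At 19: no right child.
    Visit 19.
  Visit 37.
At 22: go right to 28.
  At 28: no left child.
  At 28: go right to 1.
    At 1: no left child.
    At 1: go right to 7.
      At 7: go left to 33.
        33 is a leaf — visit 33.
      At 7: no right child.
      Visit 7.
    Visit 1.
  Visit 28.
Visit 22.
Full post-order sequence: 15, 17, 19, 37, 33, 7, 1, 28, 22.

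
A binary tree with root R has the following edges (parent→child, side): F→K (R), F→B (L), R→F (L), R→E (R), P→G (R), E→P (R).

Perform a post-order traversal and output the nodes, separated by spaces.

Post-order visits the left subtree, then the right subtree, then the node.
At R: go left to F.
  At F: go left to B.
    B is a leaf — visit B.
  At F: go right to K.
    K is a leaf — visit K.
  Visit F.
At R: go right to E.
  At E: no left child.
  At E: go right to P.
    At P: no left child.
    At P: go right to G.
      G is a leaf — visit G.
    Visit P.
  Visit E.
Visit R.

B K F G P E R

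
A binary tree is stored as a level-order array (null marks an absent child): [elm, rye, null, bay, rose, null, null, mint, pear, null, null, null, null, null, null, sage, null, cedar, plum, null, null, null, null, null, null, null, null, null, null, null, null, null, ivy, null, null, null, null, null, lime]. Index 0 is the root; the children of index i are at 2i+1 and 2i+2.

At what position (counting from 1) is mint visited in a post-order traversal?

Post-order visits the left subtree, then the right subtree, then the node.
At elm: go left to rye.
  At rye: go left to bay.
    At bay: go left to mint.
      At mint: go left to sage.
        At sage: no left child.
        At sage: go right to ivy.
          ivy is a leaf — visit ivy.
        Visit sage.
      At mint: no right child.
      Visit mint.
    At bay: go right to pear.
      At pear: go left to cedar.
        cedar is a leaf — visit cedar.
      At pear: go right to plum.
        At plum: no left child.
        At plum: go right to lime.
          lime is a leaf — visit lime.
        Visit plum.
      Visit pear.
    Visit bay.
  At rye: go right to rose.
    rose is a leaf — visit rose.
  Visit rye.
At elm: no right child.
Visit elm.
Full post-order sequence: ivy, sage, mint, cedar, lime, plum, pear, bay, rose, rye, elm.

3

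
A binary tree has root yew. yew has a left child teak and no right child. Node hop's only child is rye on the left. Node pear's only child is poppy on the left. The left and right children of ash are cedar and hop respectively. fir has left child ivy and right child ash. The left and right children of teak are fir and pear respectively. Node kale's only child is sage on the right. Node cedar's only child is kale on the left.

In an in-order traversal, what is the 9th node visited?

teak

In-order visits the left subtree, then the node, then the right subtree.
At yew: go left to teak.
  At teak: go left to fir.
    At fir: go left to ivy.
      ivy is a leaf — visit ivy.
    Visit fir.
    At fir: go right to ash.
      At ash: go left to cedar.
        At cedar: go left to kale.
          At kale: no left child.
          Visit kale.
          At kale: go right to sage.
            sage is a leaf — visit sage.
        Visit cedar.
        At cedar: no right child.
      Visit ash.
      At ash: go right to hop.
        At hop: go left to rye.
          rye is a leaf — visit rye.
        Visit hop.
        At hop: no right child.
  Visit teak.
  At teak: go right to pear.
    At pear: go left to poppy.
      poppy is a leaf — visit poppy.
    Visit pear.
    At pear: no right child.
Visit yew.
At yew: no right child.
Full in-order sequence: ivy, fir, kale, sage, cedar, ash, rye, hop, teak, poppy, pear, yew.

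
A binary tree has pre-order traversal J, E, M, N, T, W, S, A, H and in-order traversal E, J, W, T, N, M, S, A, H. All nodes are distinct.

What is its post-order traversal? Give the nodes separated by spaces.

The first element of pre-order is the root; it splits in-order into left and right subtrees.
Root J: left subtree has 1 node {E}, right has 7 {W, T, N, M, S, A, H}.
  Root M: left subtree has 3 nodes {W, T, N}, right has 3 {S, A, H}.
    Root N: left subtree has 2 nodes {W, T}, right has 0 { }.
      Root T: left subtree has 1 node {W}, right has 0 { }.
    Root S: left subtree has 0 nodes { }, right has 2 {A, H}.
      Root A: left subtree has 0 nodes { }, right has 1 {H}.

E W T N H A S M J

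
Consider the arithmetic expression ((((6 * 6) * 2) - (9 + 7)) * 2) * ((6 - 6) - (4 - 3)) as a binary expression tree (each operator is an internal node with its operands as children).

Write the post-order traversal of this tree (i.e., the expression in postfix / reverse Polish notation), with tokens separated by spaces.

6 6 * 2 * 9 7 + - 2 * 6 6 - 4 3 - - *

Post-order on an expression tree gives postfix notation: for each operator, emit left operand, right operand, then the operator.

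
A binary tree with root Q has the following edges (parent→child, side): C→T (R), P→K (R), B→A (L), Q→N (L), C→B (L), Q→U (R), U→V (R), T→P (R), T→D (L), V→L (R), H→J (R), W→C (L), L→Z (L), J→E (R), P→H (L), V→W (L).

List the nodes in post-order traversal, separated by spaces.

Post-order visits the left subtree, then the right subtree, then the node.
At Q: go left to N.
  N is a leaf — visit N.
At Q: go right to U.
  At U: no left child.
  At U: go right to V.
    At V: go left to W.
      At W: go left to C.
        At C: go left to B.
          At B: go left to A.
            A is a leaf — visit A.
          At B: no right child.
          Visit B.
        At C: go right to T.
          At T: go left to D.
            D is a leaf — visit D.
          At T: go right to P.
            At P: go left to H.
              At H: no left child.
              At H: go right to J.
                At J: no left child.
                At J: go right to E.
                  E is a leaf — visit E.
                Visit J.
              Visit H.
            At P: go right to K.
              K is a leaf — visit K.
            Visit P.
          Visit T.
        Visit C.
      At W: no right child.
      Visit W.
    At V: go right to L.
      At L: go left to Z.
        Z is a leaf — visit Z.
      At L: no right child.
      Visit L.
    Visit V.
  Visit U.
Visit Q.

N A B D E J H K P T C W Z L V U Q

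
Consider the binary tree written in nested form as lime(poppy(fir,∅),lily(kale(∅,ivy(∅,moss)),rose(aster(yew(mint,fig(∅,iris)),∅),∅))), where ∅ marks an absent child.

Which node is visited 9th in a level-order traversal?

Level-order visits nodes level by level from the root, left to right within each level.
Level 0: lime
Level 1: poppy, lily
Level 2: fir, kale, rose
Level 3: ivy, aster
Level 4: moss, yew
Level 5: mint, fig
Level 6: iris
Full level-order sequence: lime, poppy, lily, fir, kale, rose, ivy, aster, moss, yew, mint, fig, iris.

moss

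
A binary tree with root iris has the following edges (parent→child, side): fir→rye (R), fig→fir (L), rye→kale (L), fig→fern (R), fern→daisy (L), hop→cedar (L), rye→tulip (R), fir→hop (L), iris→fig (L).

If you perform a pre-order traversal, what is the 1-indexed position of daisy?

10

Pre-order visits the node, then its left subtree, then its right subtree.
Visit iris.
At iris: go left to fig.
  Visit fig.
  At fig: go left to fir.
    Visit fir.
    At fir: go left to hop.
      Visit hop.
      At hop: go left to cedar.
        cedar is a leaf — visit cedar.
      At hop: no right child.
    At fir: go right to rye.
      Visit rye.
      At rye: go left to kale.
        kale is a leaf — visit kale.
      At rye: go right to tulip.
        tulip is a leaf — visit tulip.
  At fig: go right to fern.
    Visit fern.
    At fern: go left to daisy.
      daisy is a leaf — visit daisy.
    At fern: no right child.
At iris: no right child.
Full pre-order sequence: iris, fig, fir, hop, cedar, rye, kale, tulip, fern, daisy.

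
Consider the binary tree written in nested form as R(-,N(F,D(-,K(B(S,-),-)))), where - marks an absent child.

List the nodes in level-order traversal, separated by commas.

Level-order visits nodes level by level from the root, left to right within each level.
Level 0: R
Level 1: N
Level 2: F, D
Level 3: K
Level 4: B
Level 5: S

R, N, F, D, K, B, S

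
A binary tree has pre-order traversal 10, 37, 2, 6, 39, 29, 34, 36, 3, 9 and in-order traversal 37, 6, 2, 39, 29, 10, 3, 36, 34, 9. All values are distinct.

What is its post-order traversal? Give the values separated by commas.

6, 29, 39, 2, 37, 3, 36, 9, 34, 10

The first element of pre-order is the root; it splits in-order into left and right subtrees.
Root 10: left subtree has 5 nodes {37, 6, 2, 39, 29}, right has 4 {3, 36, 34, 9}.
  Root 37: left subtree has 0 nodes { }, right has 4 {6, 2, 39, 29}.
    Root 2: left subtree has 1 node {6}, right has 2 {39, 29}.
      Root 39: left subtree has 0 nodes { }, right has 1 {29}.
  Root 34: left subtree has 2 nodes {3, 36}, right has 1 {9}.
    Root 36: left subtree has 1 node {3}, right has 0 { }.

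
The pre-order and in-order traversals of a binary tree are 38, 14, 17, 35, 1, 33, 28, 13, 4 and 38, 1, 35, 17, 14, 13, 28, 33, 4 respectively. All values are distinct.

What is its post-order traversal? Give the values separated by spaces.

The first element of pre-order is the root; it splits in-order into left and right subtrees.
Root 38: left subtree has 0 nodes { }, right has 8 {1, 35, 17, 14, 13, 28, 33, 4}.
  Root 14: left subtree has 3 nodes {1, 35, 17}, right has 4 {13, 28, 33, 4}.
    Root 17: left subtree has 2 nodes {1, 35}, right has 0 { }.
      Root 35: left subtree has 1 node {1}, right has 0 { }.
    Root 33: left subtree has 2 nodes {13, 28}, right has 1 {4}.
      Root 28: left subtree has 1 node {13}, right has 0 { }.

1 35 17 13 28 4 33 14 38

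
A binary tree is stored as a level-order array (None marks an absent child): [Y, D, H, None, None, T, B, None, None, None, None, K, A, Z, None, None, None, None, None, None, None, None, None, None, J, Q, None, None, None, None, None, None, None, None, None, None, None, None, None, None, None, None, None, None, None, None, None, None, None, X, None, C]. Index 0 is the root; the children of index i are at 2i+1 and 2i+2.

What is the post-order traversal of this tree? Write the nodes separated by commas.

D, X, J, K, C, Q, A, T, Z, B, H, Y

Post-order visits the left subtree, then the right subtree, then the node.
At Y: go left to D.
  D is a leaf — visit D.
At Y: go right to H.
  At H: go left to T.
    At T: go left to K.
      At K: no left child.
      At K: go right to J.
        At J: go left to X.
          X is a leaf — visit X.
        At J: no right child.
        Visit J.
      Visit K.
    At T: go right to A.
      At A: go left to Q.
        At Q: go left to C.
          C is a leaf — visit C.
        At Q: no right child.
        Visit Q.
      At A: no right child.
      Visit A.
    Visit T.
  At H: go right to B.
    At B: go left to Z.
      Z is a leaf — visit Z.
    At B: no right child.
    Visit B.
  Visit H.
Visit Y.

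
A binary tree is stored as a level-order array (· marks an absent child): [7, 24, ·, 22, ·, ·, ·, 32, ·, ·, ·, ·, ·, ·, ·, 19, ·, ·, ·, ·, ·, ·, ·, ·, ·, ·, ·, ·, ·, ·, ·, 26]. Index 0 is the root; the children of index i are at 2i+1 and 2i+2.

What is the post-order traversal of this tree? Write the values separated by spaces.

26 19 32 22 24 7

Post-order visits the left subtree, then the right subtree, then the node.
At 7: go left to 24.
  At 24: go left to 22.
    At 22: go left to 32.
      At 32: go left to 19.
        At 19: go left to 26.
          26 is a leaf — visit 26.
        At 19: no right child.
        Visit 19.
      At 32: no right child.
      Visit 32.
    At 22: no right child.
    Visit 22.
  At 24: no right child.
  Visit 24.
At 7: no right child.
Visit 7.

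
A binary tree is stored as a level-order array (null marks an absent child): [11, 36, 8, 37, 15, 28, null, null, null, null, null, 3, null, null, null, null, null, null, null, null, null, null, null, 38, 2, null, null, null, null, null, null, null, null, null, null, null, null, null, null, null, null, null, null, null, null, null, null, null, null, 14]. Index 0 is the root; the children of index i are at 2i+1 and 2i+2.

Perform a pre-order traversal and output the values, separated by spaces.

Pre-order visits the node, then its left subtree, then its right subtree.
Visit 11.
At 11: go left to 36.
  Visit 36.
  At 36: go left to 37.
    37 is a leaf — visit 37.
  At 36: go right to 15.
    15 is a leaf — visit 15.
At 11: go right to 8.
  Visit 8.
  At 8: go left to 28.
    Visit 28.
    At 28: go left to 3.
      Visit 3.
      At 3: go left to 38.
        38 is a leaf — visit 38.
      At 3: go right to 2.
        Visit 2.
        At 2: go left to 14.
          14 is a leaf — visit 14.
        At 2: no right child.
    At 28: no right child.
  At 8: no right child.

11 36 37 15 8 28 3 38 2 14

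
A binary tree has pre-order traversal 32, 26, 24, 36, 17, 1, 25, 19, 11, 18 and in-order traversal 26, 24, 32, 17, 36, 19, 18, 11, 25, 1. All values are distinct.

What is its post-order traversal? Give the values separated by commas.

24, 26, 17, 18, 11, 19, 25, 1, 36, 32

The first element of pre-order is the root; it splits in-order into left and right subtrees.
Root 32: left subtree has 2 nodes {26, 24}, right has 7 {17, 36, 19, 18, 11, 25, 1}.
  Root 26: left subtree has 0 nodes { }, right has 1 {24}.
  Root 36: left subtree has 1 node {17}, right has 5 {19, 18, 11, 25, 1}.
    Root 1: left subtree has 4 nodes {19, 18, 11, 25}, right has 0 { }.
      Root 25: left subtree has 3 nodes {19, 18, 11}, right has 0 { }.
        Root 19: left subtree has 0 nodes { }, right has 2 {18, 11}.
          Root 11: left subtree has 1 node {18}, right has 0 { }.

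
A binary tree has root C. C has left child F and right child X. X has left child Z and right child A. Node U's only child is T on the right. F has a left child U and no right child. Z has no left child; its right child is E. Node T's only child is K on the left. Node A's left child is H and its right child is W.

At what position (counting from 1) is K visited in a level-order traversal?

Level-order visits nodes level by level from the root, left to right within each level.
Level 0: C
Level 1: F, X
Level 2: U, Z, A
Level 3: T, E, H, W
Level 4: K
Full level-order sequence: C, F, X, U, Z, A, T, E, H, W, K.

11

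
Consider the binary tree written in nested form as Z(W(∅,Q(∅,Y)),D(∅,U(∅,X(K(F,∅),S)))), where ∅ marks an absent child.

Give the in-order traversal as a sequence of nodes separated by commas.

In-order visits the left subtree, then the node, then the right subtree.
At Z: go left to W.
  At W: no left child.
  Visit W.
  At W: go right to Q.
    At Q: no left child.
    Visit Q.
    At Q: go right to Y.
      Y is a leaf — visit Y.
Visit Z.
At Z: go right to D.
  At D: no left child.
  Visit D.
  At D: go right to U.
    At U: no left child.
    Visit U.
    At U: go right to X.
      At X: go left to K.
        At K: go left to F.
          F is a leaf — visit F.
        Visit K.
        At K: no right child.
      Visit X.
      At X: go right to S.
        S is a leaf — visit S.

W, Q, Y, Z, D, U, F, K, X, S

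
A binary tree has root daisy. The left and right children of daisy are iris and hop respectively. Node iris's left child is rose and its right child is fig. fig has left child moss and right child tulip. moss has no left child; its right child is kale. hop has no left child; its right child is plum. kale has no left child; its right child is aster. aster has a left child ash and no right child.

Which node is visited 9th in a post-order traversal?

Post-order visits the left subtree, then the right subtree, then the node.
At daisy: go left to iris.
  At iris: go left to rose.
    rose is a leaf — visit rose.
  At iris: go right to fig.
    At fig: go left to moss.
      At moss: no left child.
      At moss: go right to kale.
        At kale: no left child.
        At kale: go right to aster.
          At aster: go left to ash.
            ash is a leaf — visit ash.
          At aster: no right child.
          Visit aster.
        Visit kale.
      Visit moss.
    At fig: go right to tulip.
      tulip is a leaf — visit tulip.
    Visit fig.
  Visit iris.
At daisy: go right to hop.
  At hop: no left child.
  At hop: go right to plum.
    plum is a leaf — visit plum.
  Visit hop.
Visit daisy.
Full post-order sequence: rose, ash, aster, kale, moss, tulip, fig, iris, plum, hop, daisy.

plum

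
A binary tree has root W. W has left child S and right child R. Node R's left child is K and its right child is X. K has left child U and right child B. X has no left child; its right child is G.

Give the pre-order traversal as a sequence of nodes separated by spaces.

W S R K U B X G

Pre-order visits the node, then its left subtree, then its right subtree.
Visit W.
At W: go left to S.
  S is a leaf — visit S.
At W: go right to R.
  Visit R.
  At R: go left to K.
    Visit K.
    At K: go left to U.
      U is a leaf — visit U.
    At K: go right to B.
      B is a leaf — visit B.
  At R: go right to X.
    Visit X.
    At X: no left child.
    At X: go right to G.
      G is a leaf — visit G.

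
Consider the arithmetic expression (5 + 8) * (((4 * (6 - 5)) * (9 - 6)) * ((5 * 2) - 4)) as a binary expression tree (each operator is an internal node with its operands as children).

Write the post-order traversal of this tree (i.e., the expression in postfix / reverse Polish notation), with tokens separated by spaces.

5 8 + 4 6 5 - * 9 6 - * 5 2 * 4 - * *

Post-order on an expression tree gives postfix notation: for each operator, emit left operand, right operand, then the operator.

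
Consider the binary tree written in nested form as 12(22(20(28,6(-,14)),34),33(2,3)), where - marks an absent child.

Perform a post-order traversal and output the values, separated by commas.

Post-order visits the left subtree, then the right subtree, then the node.
At 12: go left to 22.
  At 22: go left to 20.
    At 20: go left to 28.
      28 is a leaf — visit 28.
    At 20: go right to 6.
      At 6: no left child.
      At 6: go right to 14.
        14 is a leaf — visit 14.
      Visit 6.
    Visit 20.
  At 22: go right to 34.
    34 is a leaf — visit 34.
  Visit 22.
At 12: go right to 33.
  At 33: go left to 2.
    2 is a leaf — visit 2.
  At 33: go right to 3.
    3 is a leaf — visit 3.
  Visit 33.
Visit 12.

28, 14, 6, 20, 34, 22, 2, 3, 33, 12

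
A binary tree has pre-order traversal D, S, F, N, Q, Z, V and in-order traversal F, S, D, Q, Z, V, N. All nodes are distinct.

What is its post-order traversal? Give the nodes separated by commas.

F, S, V, Z, Q, N, D

The first element of pre-order is the root; it splits in-order into left and right subtrees.
Root D: left subtree has 2 nodes {F, S}, right has 4 {Q, Z, V, N}.
  Root S: left subtree has 1 node {F}, right has 0 { }.
  Root N: left subtree has 3 nodes {Q, Z, V}, right has 0 { }.
    Root Q: left subtree has 0 nodes { }, right has 2 {Z, V}.
      Root Z: left subtree has 0 nodes { }, right has 1 {V}.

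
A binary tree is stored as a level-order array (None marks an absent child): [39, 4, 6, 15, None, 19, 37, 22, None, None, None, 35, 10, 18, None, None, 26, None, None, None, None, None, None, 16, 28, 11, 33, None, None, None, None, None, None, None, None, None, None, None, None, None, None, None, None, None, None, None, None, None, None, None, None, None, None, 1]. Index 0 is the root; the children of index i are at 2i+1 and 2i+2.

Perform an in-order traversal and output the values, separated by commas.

22, 26, 15, 4, 39, 16, 35, 28, 19, 11, 10, 1, 33, 6, 18, 37

In-order visits the left subtree, then the node, then the right subtree.
At 39: go left to 4.
  At 4: go left to 15.
    At 15: go left to 22.
      At 22: no left child.
      Visit 22.
      At 22: go right to 26.
        26 is a leaf — visit 26.
    Visit 15.
    At 15: no right child.
  Visit 4.
  At 4: no right child.
Visit 39.
At 39: go right to 6.
  At 6: go left to 19.
    At 19: go left to 35.
      At 35: go left to 16.
        16 is a leaf — visit 16.
      Visit 35.
      At 35: go right to 28.
        28 is a leaf — visit 28.
    Visit 19.
    At 19: go right to 10.
      At 10: go left to 11.
        11 is a leaf — visit 11.
      Visit 10.
      At 10: go right to 33.
        At 33: go left to 1.
          1 is a leaf — visit 1.
        Visit 33.
        At 33: no right child.
  Visit 6.
  At 6: go right to 37.
    At 37: go left to 18.
      18 is a leaf — visit 18.
    Visit 37.
    At 37: no right child.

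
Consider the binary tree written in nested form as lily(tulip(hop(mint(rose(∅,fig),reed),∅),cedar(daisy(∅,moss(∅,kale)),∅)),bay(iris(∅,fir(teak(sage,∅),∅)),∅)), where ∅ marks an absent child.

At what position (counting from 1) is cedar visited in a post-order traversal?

Post-order visits the left subtree, then the right subtree, then the node.
At lily: go left to tulip.
  At tulip: go left to hop.
    At hop: go left to mint.
      At mint: go left to rose.
        At rose: no left child.
        At rose: go right to fig.
          fig is a leaf — visit fig.
        Visit rose.
      At mint: go right to reed.
        reed is a leaf — visit reed.
      Visit mint.
    At hop: no right child.
    Visit hop.
  At tulip: go right to cedar.
    At cedar: go left to daisy.
      At daisy: no left child.
      At daisy: go right to moss.
        At moss: no left child.
        At moss: go right to kale.
          kale is a leaf — visit kale.
        Visit moss.
      Visit daisy.
    At cedar: no right child.
    Visit cedar.
  Visit tulip.
At lily: go right to bay.
  At bay: go left to iris.
    At iris: no left child.
    At iris: go right to fir.
      At fir: go left to teak.
        At teak: go left to sage.
          sage is a leaf — visit sage.
        At teak: no right child.
        Visit teak.
      At fir: no right child.
      Visit fir.
    Visit iris.
  At bay: no right child.
  Visit bay.
Visit lily.
Full post-order sequence: fig, rose, reed, mint, hop, kale, moss, daisy, cedar, tulip, sage, teak, fir, iris, bay, lily.

9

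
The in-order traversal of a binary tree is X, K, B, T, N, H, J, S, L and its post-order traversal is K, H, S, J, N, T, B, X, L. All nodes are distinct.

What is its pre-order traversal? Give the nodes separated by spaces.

The last element of post-order is the root; it splits in-order into left and right subtrees.
Root L: left subtree has 8 nodes {X, K, B, T, N, H, J, S}, right has 0 { }.
  Root X: left subtree has 0 nodes { }, right has 7 {K, B, T, N, H, J, S}.
    Root B: left subtree has 1 node {K}, right has 5 {T, N, H, J, S}.
      Root T: left subtree has 0 nodes { }, right has 4 {N, H, J, S}.
        Root N: left subtree has 0 nodes { }, right has 3 {H, J, S}.
          Root J: left subtree has 1 node {H}, right has 1 {S}.

L X B K T N J H S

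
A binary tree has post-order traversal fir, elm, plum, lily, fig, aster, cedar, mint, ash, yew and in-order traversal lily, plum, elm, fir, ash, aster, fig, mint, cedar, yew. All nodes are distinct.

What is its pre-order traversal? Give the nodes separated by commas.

yew, ash, lily, plum, elm, fir, mint, aster, fig, cedar

The last element of post-order is the root; it splits in-order into left and right subtrees.
Root yew: left subtree has 9 nodes {lily, plum, elm, fir, ash, aster, fig, mint, cedar}, right has 0 { }.
  Root ash: left subtree has 4 nodes {lily, plum, elm, fir}, right has 4 {aster, fig, mint, cedar}.
    Root lily: left subtree has 0 nodes { }, right has 3 {plum, elm, fir}.
      Root plum: left subtree has 0 nodes { }, right has 2 {elm, fir}.
        Root elm: left subtree has 0 nodes { }, right has 1 {fir}.
    Root mint: left subtree has 2 nodes {aster, fig}, right has 1 {cedar}.
      Root aster: left subtree has 0 nodes { }, right has 1 {fig}.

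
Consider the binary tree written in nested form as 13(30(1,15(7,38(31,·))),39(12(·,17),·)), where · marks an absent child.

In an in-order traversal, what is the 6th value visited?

38

In-order visits the left subtree, then the node, then the right subtree.
At 13: go left to 30.
  At 30: go left to 1.
    1 is a leaf — visit 1.
  Visit 30.
  At 30: go right to 15.
    At 15: go left to 7.
      7 is a leaf — visit 7.
    Visit 15.
    At 15: go right to 38.
      At 38: go left to 31.
        31 is a leaf — visit 31.
      Visit 38.
      At 38: no right child.
Visit 13.
At 13: go right to 39.
  At 39: go left to 12.
    At 12: no left child.
    Visit 12.
    At 12: go right to 17.
      17 is a leaf — visit 17.
  Visit 39.
  At 39: no right child.
Full in-order sequence: 1, 30, 7, 15, 31, 38, 13, 12, 17, 39.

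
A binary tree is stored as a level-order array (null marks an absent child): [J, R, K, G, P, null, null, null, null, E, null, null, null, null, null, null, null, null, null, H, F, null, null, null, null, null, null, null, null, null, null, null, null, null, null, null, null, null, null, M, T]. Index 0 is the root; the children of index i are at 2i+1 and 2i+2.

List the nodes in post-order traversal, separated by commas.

G, M, T, H, F, E, P, R, K, J

Post-order visits the left subtree, then the right subtree, then the node.
At J: go left to R.
  At R: go left to G.
    G is a leaf — visit G.
  At R: go right to P.
    At P: go left to E.
      At E: go left to H.
        At H: go left to M.
          M is a leaf — visit M.
        At H: go right to T.
          T is a leaf — visit T.
        Visit H.
      At E: go right to F.
        F is a leaf — visit F.
      Visit E.
    At P: no right child.
    Visit P.
  Visit R.
At J: go right to K.
  K is a leaf — visit K.
Visit J.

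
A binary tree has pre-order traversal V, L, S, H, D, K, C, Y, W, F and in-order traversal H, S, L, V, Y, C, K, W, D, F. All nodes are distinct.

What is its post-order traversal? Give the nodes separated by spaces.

H S L Y C W K F D V

The first element of pre-order is the root; it splits in-order into left and right subtrees.
Root V: left subtree has 3 nodes {H, S, L}, right has 6 {Y, C, K, W, D, F}.
  Root L: left subtree has 2 nodes {H, S}, right has 0 { }.
    Root S: left subtree has 1 node {H}, right has 0 { }.
  Root D: left subtree has 4 nodes {Y, C, K, W}, right has 1 {F}.
    Root K: left subtree has 2 nodes {Y, C}, right has 1 {W}.
      Root C: left subtree has 1 node {Y}, right has 0 { }.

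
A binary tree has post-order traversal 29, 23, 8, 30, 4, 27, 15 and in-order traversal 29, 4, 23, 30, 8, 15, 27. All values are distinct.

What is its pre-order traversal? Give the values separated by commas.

The last element of post-order is the root; it splits in-order into left and right subtrees.
Root 15: left subtree has 5 nodes {29, 4, 23, 30, 8}, right has 1 {27}.
  Root 4: left subtree has 1 node {29}, right has 3 {23, 30, 8}.
    Root 30: left subtree has 1 node {23}, right has 1 {8}.

15, 4, 29, 30, 23, 8, 27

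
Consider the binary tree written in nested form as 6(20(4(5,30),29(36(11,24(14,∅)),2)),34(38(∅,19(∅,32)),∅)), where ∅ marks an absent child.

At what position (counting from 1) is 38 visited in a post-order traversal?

13

Post-order visits the left subtree, then the right subtree, then the node.
At 6: go left to 20.
  At 20: go left to 4.
    At 4: go left to 5.
      5 is a leaf — visit 5.
    At 4: go right to 30.
      30 is a leaf — visit 30.
    Visit 4.
  At 20: go right to 29.
    At 29: go left to 36.
      At 36: go left to 11.
        11 is a leaf — visit 11.
      At 36: go right to 24.
        At 24: go left to 14.
          14 is a leaf — visit 14.
        At 24: no right child.
        Visit 24.
      Visit 36.
    At 29: go right to 2.
      2 is a leaf — visit 2.
    Visit 29.
  Visit 20.
At 6: go right to 34.
  At 34: go left to 38.
    At 38: no left child.
    At 38: go right to 19.
      At 19: no left child.
      At 19: go right to 32.
        32 is a leaf — visit 32.
      Visit 19.
    Visit 38.
  At 34: no right child.
  Visit 34.
Visit 6.
Full post-order sequence: 5, 30, 4, 11, 14, 24, 36, 2, 29, 20, 32, 19, 38, 34, 6.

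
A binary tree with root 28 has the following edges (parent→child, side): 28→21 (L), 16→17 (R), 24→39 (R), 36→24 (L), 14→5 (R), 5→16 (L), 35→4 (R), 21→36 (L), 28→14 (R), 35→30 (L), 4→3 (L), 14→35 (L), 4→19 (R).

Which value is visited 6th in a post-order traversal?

Post-order visits the left subtree, then the right subtree, then the node.
At 28: go left to 21.
  At 21: go left to 36.
    At 36: go left to 24.
      At 24: no left child.
      At 24: go right to 39.
        39 is a leaf — visit 39.
      Visit 24.
    At 36: no right child.
    Visit 36.
  At 21: no right child.
  Visit 21.
At 28: go right to 14.
  At 14: go left to 35.
    At 35: go left to 30.
      30 is a leaf — visit 30.
    At 35: go right to 4.
      At 4: go left to 3.
        3 is a leaf — visit 3.
      At 4: go right to 19.
        19 is a leaf — visit 19.
      Visit 4.
    Visit 35.
  At 14: go right to 5.
    At 5: go left to 16.
      At 16: no left child.
      At 16: go right to 17.
        17 is a leaf — visit 17.
      Visit 16.
    At 5: no right child.
    Visit 5.
  Visit 14.
Visit 28.
Full post-order sequence: 39, 24, 36, 21, 30, 3, 19, 4, 35, 17, 16, 5, 14, 28.

3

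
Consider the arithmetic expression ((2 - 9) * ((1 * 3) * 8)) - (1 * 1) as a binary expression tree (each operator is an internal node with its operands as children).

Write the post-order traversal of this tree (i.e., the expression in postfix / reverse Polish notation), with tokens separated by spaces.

2 9 - 1 3 * 8 * * 1 1 * -

Post-order on an expression tree gives postfix notation: for each operator, emit left operand, right operand, then the operator.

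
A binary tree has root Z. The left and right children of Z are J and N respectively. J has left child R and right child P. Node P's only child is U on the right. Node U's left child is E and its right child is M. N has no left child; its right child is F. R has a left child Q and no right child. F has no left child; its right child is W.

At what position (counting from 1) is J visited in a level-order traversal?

Level-order visits nodes level by level from the root, left to right within each level.
Level 0: Z
Level 1: J, N
Level 2: R, P, F
Level 3: Q, U, W
Level 4: E, M
Full level-order sequence: Z, J, N, R, P, F, Q, U, W, E, M.

2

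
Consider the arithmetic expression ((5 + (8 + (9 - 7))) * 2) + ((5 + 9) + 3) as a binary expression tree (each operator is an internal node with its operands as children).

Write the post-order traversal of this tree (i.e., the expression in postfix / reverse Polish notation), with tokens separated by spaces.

Post-order on an expression tree gives postfix notation: for each operator, emit left operand, right operand, then the operator.

5 8 9 7 - + + 2 * 5 9 + 3 + +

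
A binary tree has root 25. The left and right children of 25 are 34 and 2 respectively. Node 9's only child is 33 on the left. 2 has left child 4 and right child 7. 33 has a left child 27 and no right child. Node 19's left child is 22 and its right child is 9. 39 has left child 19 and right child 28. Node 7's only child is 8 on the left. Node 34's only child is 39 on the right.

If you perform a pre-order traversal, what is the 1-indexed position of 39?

3

Pre-order visits the node, then its left subtree, then its right subtree.
Visit 25.
At 25: go left to 34.
  Visit 34.
  At 34: no left child.
  At 34: go right to 39.
    Visit 39.
    At 39: go left to 19.
      Visit 19.
      At 19: go left to 22.
        22 is a leaf — visit 22.
      At 19: go right to 9.
        Visit 9.
        At 9: go left to 33.
          Visit 33.
          At 33: go left to 27.
            27 is a leaf — visit 27.
          At 33: no right child.
        At 9: no right child.
    At 39: go right to 28.
      28 is a leaf — visit 28.
At 25: go right to 2.
  Visit 2.
  At 2: go left to 4.
    4 is a leaf — visit 4.
  At 2: go right to 7.
    Visit 7.
    At 7: go left to 8.
      8 is a leaf — visit 8.
    At 7: no right child.
Full pre-order sequence: 25, 34, 39, 19, 22, 9, 33, 27, 28, 2, 4, 7, 8.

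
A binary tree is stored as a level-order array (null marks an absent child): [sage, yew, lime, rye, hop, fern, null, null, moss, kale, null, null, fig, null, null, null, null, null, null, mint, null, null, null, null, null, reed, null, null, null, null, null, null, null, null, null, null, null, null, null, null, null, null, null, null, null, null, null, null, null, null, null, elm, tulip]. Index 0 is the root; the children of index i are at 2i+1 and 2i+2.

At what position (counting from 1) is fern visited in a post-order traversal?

Post-order visits the left subtree, then the right subtree, then the node.
At sage: go left to yew.
  At yew: go left to rye.
    At rye: no left child.
    At rye: go right to moss.
      moss is a leaf — visit moss.
    Visit rye.
  At yew: go right to hop.
    At hop: go left to kale.
      At kale: go left to mint.
        mint is a leaf — visit mint.
      At kale: no right child.
      Visit kale.
    At hop: no right child.
    Visit hop.
  Visit yew.
At sage: go right to lime.
  At lime: go left to fern.
    At fern: no left child.
    At fern: go right to fig.
      At fig: go left to reed.
        At reed: go left to elm.
          elm is a leaf — visit elm.
        At reed: go right to tulip.
          tulip is a leaf — visit tulip.
        Visit reed.
      At fig: no right child.
      Visit fig.
    Visit fern.
  At lime: no right child.
  Visit lime.
Visit sage.
Full post-order sequence: moss, rye, mint, kale, hop, yew, elm, tulip, reed, fig, fern, lime, sage.

11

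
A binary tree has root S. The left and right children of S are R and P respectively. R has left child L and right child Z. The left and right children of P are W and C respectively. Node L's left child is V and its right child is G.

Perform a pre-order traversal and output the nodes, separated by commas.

S, R, L, V, G, Z, P, W, C

Pre-order visits the node, then its left subtree, then its right subtree.
Visit S.
At S: go left to R.
  Visit R.
  At R: go left to L.
    Visit L.
    At L: go left to V.
      V is a leaf — visit V.
    At L: go right to G.
      G is a leaf — visit G.
  At R: go right to Z.
    Z is a leaf — visit Z.
At S: go right to P.
  Visit P.
  At P: go left to W.
    W is a leaf — visit W.
  At P: go right to C.
    C is a leaf — visit C.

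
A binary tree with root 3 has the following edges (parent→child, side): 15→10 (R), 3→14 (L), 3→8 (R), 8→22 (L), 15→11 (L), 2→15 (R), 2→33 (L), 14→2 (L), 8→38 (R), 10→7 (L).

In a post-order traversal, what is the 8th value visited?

Post-order visits the left subtree, then the right subtree, then the node.
At 3: go left to 14.
  At 14: go left to 2.
    At 2: go left to 33.
      33 is a leaf — visit 33.
    At 2: go right to 15.
      At 15: go left to 11.
        11 is a leaf — visit 11.
      At 15: go right to 10.
        At 10: go left to 7.
          7 is a leaf — visit 7.
        At 10: no right child.
        Visit 10.
      Visit 15.
    Visit 2.
  At 14: no right child.
  Visit 14.
At 3: go right to 8.
  At 8: go left to 22.
    22 is a leaf — visit 22.
  At 8: go right to 38.
    38 is a leaf — visit 38.
  Visit 8.
Visit 3.
Full post-order sequence: 33, 11, 7, 10, 15, 2, 14, 22, 38, 8, 3.

22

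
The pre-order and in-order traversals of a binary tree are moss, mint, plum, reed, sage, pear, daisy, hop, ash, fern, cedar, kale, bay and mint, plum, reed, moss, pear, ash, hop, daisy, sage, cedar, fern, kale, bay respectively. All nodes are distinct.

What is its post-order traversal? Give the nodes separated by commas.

reed, plum, mint, ash, hop, daisy, pear, cedar, bay, kale, fern, sage, moss

The first element of pre-order is the root; it splits in-order into left and right subtrees.
Root moss: left subtree has 3 nodes {mint, plum, reed}, right has 9 {pear, ash, hop, daisy, sage, cedar, fern, kale, bay}.
  Root mint: left subtree has 0 nodes { }, right has 2 {plum, reed}.
    Root plum: left subtree has 0 nodes { }, right has 1 {reed}.
  Root sage: left subtree has 4 nodes {pear, ash, hop, daisy}, right has 4 {cedar, fern, kale, bay}.
    Root pear: left subtree has 0 nodes { }, right has 3 {ash, hop, daisy}.
      Root daisy: left subtree has 2 nodes {ash, hop}, right has 0 { }.
        Root hop: left subtree has 1 node {ash}, right has 0 { }.
    Root fern: left subtree has 1 node {cedar}, right has 2 {kale, bay}.
      Root kale: left subtree has 0 nodes { }, right has 1 {bay}.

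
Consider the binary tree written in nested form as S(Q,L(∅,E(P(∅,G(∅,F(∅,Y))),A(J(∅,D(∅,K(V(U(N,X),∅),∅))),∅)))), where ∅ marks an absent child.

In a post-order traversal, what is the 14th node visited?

Post-order visits the left subtree, then the right subtree, then the node.
At S: go left to Q.
  Q is a leaf — visit Q.
At S: go right to L.
  At L: no left child.
  At L: go right to E.
    At E: go left to P.
      At P: no left child.
      At P: go right to G.
        At G: no left child.
        At G: go right to F.
          At F: no left child.
          At F: go right to Y.
            Y is a leaf — visit Y.
          Visit F.
        Visit G.
      Visit P.
    At E: go right to A.
      At A: go left to J.
        At J: no left child.
        At J: go right to D.
          At D: no left child.
          At D: go right to K.
            At K: go left to V.
              At V: go left to U.
                At U: go left to N.
                  N is a leaf — visit N.
                At U: go right to X.
                  X is a leaf — visit X.
                Visit U.
              At V: no right child.
              Visit V.
            At K: no right child.
            Visit K.
          Visit D.
        Visit J.
      At A: no right child.
      Visit A.
    Visit E.
  Visit L.
Visit S.
Full post-order sequence: Q, Y, F, G, P, N, X, U, V, K, D, J, A, E, L, S.

E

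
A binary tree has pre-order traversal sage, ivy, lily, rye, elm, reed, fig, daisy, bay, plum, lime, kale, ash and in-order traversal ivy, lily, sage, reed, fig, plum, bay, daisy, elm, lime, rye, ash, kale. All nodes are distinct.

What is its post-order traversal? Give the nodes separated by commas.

lily, ivy, plum, bay, daisy, fig, reed, lime, elm, ash, kale, rye, sage

The first element of pre-order is the root; it splits in-order into left and right subtrees.
Root sage: left subtree has 2 nodes {ivy, lily}, right has 10 {reed, fig, plum, bay, daisy, elm, lime, rye, ash, kale}.
  Root ivy: left subtree has 0 nodes { }, right has 1 {lily}.
  Root rye: left subtree has 7 nodes {reed, fig, plum, bay, daisy, elm, lime}, right has 2 {ash, kale}.
    Root elm: left subtree has 5 nodes {reed, fig, plum, bay, daisy}, right has 1 {lime}.
      Root reed: left subtree has 0 nodes { }, right has 4 {fig, plum, bay, daisy}.
        Root fig: left subtree has 0 nodes { }, right has 3 {plum, bay, daisy}.
          Root daisy: left subtree has 2 nodes {plum, bay}, right has 0 { }.
            Root bay: left subtree has 1 node {plum}, right has 0 { }.
    Root kale: left subtree has 1 node {ash}, right has 0 { }.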